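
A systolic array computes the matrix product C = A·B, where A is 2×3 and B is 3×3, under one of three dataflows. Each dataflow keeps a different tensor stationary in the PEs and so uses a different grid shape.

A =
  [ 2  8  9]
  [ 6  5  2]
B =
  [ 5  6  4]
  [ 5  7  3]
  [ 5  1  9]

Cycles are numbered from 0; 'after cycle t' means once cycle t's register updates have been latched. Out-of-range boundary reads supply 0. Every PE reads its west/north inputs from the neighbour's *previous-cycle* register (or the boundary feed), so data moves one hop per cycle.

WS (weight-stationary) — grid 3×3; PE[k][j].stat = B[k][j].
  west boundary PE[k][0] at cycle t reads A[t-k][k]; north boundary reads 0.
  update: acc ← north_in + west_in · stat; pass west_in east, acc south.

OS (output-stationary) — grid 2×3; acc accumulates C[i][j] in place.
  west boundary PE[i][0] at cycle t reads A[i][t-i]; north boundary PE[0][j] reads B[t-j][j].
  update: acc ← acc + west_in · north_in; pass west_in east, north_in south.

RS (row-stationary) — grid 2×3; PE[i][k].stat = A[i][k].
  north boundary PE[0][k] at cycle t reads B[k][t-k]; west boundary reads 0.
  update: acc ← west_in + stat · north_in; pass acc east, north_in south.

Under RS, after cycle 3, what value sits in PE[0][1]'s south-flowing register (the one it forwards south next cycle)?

register = 3

RS on a 2×3 grid — tracing PE[0][1] and its feeders:
  [0] (0,0) acc=10 (h:10 v:5)
  [0] (0,1) acc=0 (h:0 v:0)
  [1] (0,0) acc=12 (h:12 v:6)
  [1] (0,1) acc=50 (h:50 v:5)
  [2] (0,0) acc=8 (h:8 v:4)
  [2] (0,1) acc=68 (h:68 v:7)
  [3] (0,0) acc=0 (h:0 v:0)
  [3] (0,1) acc=32 (h:32 v:3)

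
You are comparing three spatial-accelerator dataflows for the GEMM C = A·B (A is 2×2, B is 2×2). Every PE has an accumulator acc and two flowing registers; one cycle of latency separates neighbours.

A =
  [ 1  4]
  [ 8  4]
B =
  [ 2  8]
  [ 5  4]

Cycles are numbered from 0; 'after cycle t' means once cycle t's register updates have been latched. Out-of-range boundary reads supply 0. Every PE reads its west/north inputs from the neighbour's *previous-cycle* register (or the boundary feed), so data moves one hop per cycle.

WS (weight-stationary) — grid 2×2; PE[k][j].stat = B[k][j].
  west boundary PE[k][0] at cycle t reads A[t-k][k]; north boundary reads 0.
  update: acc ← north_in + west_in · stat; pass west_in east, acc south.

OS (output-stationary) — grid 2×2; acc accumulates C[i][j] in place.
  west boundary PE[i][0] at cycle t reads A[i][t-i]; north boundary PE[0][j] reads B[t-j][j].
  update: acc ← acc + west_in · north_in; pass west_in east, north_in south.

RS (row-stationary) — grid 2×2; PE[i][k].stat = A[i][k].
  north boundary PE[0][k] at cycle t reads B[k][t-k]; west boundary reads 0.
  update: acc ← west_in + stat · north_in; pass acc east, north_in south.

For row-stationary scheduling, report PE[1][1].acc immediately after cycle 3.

RS (2×2). Following PE[1][1] plus its west/north inputs:
  step 0 · PE0,1: acc=0; fwd→0 fwd↓0
  step 0 · PE1,0: acc=0; fwd→0 fwd↓0
  step 0 · PE1,1: acc=0; fwd→0 fwd↓0
  step 1 · PE0,1: acc=22; fwd→22 fwd↓5
  step 1 · PE1,0: acc=16; fwd→16 fwd↓2
  step 1 · PE1,1: acc=0; fwd→0 fwd↓0
  step 2 · PE0,1: acc=24; fwd→24 fwd↓4
  step 2 · PE1,0: acc=64; fwd→64 fwd↓8
  step 2 · PE1,1: acc=36; fwd→36 fwd↓5
  step 3 · PE0,1: acc=0; fwd→0 fwd↓0
  step 3 · PE1,0: acc=0; fwd→0 fwd↓0
  step 3 · PE1,1: acc=80; fwd→80 fwd↓4

PE[1][1].acc = 80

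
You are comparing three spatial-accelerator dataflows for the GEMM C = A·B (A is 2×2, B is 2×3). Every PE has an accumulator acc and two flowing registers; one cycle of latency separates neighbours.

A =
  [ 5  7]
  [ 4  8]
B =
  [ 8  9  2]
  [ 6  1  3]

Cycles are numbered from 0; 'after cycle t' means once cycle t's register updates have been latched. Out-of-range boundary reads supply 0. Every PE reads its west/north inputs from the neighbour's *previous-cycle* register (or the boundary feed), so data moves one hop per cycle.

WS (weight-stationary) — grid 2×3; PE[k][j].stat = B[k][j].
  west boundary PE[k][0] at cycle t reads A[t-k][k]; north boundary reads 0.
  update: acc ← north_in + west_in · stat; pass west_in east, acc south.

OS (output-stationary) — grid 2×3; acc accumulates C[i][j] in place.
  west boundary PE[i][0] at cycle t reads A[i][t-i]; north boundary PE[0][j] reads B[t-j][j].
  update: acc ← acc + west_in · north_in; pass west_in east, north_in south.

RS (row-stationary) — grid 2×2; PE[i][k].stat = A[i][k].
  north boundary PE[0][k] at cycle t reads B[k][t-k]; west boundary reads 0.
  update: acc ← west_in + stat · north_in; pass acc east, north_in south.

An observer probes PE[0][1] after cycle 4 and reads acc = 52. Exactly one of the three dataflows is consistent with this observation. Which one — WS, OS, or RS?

WS [2×3] PE[0][1] across cycles:
  t=0 PE[0][1]: acc=0 h=0 v=0
  t=1 PE[0][1]: acc=45 h=5 v=45
  t=2 PE[0][1]: acc=36 h=4 v=36
  t=3 PE[0][1]: acc=0 h=0 v=0
  t=4 PE[0][1]: acc=0 h=0 v=0
OS [2×3] PE[0][1] across cycles:
  t=0 PE[0][1]: acc=0 h=0 v=0
  t=1 PE[0][1]: acc=45 h=5 v=9
  t=2 PE[0][1]: acc=52 h=7 v=1
  t=3 PE[0][1]: acc=52 h=0 v=0
  t=4 PE[0][1]: acc=52 h=0 v=0
RS [2×2] PE[0][1] across cycles:
  t=0 PE[0][1]: acc=0 h=0 v=0
  t=1 PE[0][1]: acc=82 h=82 v=6
  t=2 PE[0][1]: acc=52 h=52 v=1
  t=3 PE[0][1]: acc=31 h=31 v=3
  t=4 PE[0][1]: acc=0 h=0 v=0

dataflow = OS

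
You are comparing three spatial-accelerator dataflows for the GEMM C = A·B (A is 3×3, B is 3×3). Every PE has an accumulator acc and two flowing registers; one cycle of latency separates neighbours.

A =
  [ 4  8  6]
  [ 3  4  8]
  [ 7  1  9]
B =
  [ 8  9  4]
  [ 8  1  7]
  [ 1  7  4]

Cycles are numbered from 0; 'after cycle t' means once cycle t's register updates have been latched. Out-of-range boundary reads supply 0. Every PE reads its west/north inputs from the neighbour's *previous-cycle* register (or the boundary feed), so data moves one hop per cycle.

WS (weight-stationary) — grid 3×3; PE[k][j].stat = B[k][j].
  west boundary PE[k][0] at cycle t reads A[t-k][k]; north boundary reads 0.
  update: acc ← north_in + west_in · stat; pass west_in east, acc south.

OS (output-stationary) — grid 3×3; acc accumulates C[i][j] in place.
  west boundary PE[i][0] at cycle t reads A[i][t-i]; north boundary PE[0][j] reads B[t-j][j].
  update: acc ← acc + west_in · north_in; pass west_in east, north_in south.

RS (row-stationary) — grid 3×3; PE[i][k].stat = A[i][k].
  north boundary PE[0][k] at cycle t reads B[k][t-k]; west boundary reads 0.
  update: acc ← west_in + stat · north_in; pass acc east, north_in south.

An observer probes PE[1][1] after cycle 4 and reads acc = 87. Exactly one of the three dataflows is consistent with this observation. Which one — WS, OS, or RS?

dataflow = OS

WS [3×3] PE[1][1] across cycles:
  @0  [1,1]  acc 0  |  →0  ↓0
  @1  [1,1]  acc 0  |  →0  ↓0
  @2  [1,1]  acc 44  |  →8  ↓44
  @3  [1,1]  acc 31  |  →4  ↓31
  @4  [1,1]  acc 64  |  →1  ↓64
OS [3×3] PE[1][1] across cycles:
  @0  [1,1]  acc 0  |  →0  ↓0
  @1  [1,1]  acc 0  |  →0  ↓0
  @2  [1,1]  acc 27  |  →3  ↓9
  @3  [1,1]  acc 31  |  →4  ↓1
  @4  [1,1]  acc 87  |  →8  ↓7
RS [3×3] PE[1][1] across cycles:
  @0  [1,1]  acc 0  |  →0  ↓0
  @1  [1,1]  acc 0  |  →0  ↓0
  @2  [1,1]  acc 56  |  →56  ↓8
  @3  [1,1]  acc 31  |  →31  ↓1
  @4  [1,1]  acc 40  |  →40  ↓7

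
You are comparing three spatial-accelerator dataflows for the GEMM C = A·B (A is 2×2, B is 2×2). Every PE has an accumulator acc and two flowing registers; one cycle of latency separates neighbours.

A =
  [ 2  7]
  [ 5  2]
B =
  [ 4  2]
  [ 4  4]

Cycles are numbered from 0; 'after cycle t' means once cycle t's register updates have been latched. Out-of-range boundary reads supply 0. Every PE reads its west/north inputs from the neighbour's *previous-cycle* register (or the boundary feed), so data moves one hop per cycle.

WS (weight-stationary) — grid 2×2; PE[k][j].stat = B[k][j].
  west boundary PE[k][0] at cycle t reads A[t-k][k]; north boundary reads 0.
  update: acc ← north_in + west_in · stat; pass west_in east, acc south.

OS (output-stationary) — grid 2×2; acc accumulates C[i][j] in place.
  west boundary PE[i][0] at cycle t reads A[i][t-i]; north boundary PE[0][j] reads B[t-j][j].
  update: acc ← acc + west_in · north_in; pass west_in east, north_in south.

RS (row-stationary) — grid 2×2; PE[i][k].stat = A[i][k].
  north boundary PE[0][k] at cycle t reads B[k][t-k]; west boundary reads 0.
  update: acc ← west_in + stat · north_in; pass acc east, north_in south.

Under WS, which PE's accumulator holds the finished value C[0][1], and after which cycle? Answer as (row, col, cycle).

(row, col, cycle) = (1, 1, 2)

WS: C[0][1] accumulates in PE[1][1]:
  t=0 PE[1][1]: acc=0 h=0 v=0
  t=1 PE[1][1]: acc=0 h=0 v=0
  t=2 PE[1][1]: acc=32 h=7 v=32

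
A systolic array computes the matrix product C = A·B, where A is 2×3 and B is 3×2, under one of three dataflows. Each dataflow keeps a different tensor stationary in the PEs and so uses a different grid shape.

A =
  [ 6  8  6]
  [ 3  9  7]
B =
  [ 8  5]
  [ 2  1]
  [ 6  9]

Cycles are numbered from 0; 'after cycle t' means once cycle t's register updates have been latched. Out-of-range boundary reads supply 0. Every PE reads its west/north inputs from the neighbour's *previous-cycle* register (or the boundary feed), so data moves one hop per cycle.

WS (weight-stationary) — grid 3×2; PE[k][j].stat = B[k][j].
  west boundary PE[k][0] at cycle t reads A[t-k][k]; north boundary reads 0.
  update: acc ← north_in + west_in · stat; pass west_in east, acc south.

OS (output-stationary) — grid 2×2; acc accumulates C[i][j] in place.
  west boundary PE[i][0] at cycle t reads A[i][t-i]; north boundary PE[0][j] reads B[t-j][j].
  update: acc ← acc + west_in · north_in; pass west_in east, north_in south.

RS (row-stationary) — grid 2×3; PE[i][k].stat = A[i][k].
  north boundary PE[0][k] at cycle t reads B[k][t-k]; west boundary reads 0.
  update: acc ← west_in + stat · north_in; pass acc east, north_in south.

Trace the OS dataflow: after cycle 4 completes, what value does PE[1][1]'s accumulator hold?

Tracing OS — 2×2 array, target PE[1][1]:
  after 0 — PE[0][1] acc=0, pass-E 0, pass-S 0
  after 0 — PE[1][0] acc=0, pass-E 0, pass-S 0
  after 0 — PE[1][1] acc=0, pass-E 0, pass-S 0
  after 1 — PE[0][1] acc=30, pass-E 6, pass-S 5
  after 1 — PE[1][0] acc=24, pass-E 3, pass-S 8
  after 1 — PE[1][1] acc=0, pass-E 0, pass-S 0
  after 2 — PE[0][1] acc=38, pass-E 8, pass-S 1
  after 2 — PE[1][0] acc=42, pass-E 9, pass-S 2
  after 2 — PE[1][1] acc=15, pass-E 3, pass-S 5
  after 3 — PE[0][1] acc=92, pass-E 6, pass-S 9
  after 3 — PE[1][0] acc=84, pass-E 7, pass-S 6
  after 3 — PE[1][1] acc=24, pass-E 9, pass-S 1
  after 4 — PE[0][1] acc=92, pass-E 0, pass-S 0
  after 4 — PE[1][0] acc=84, pass-E 0, pass-S 0
  after 4 — PE[1][1] acc=87, pass-E 7, pass-S 9

PE[1][1].acc = 87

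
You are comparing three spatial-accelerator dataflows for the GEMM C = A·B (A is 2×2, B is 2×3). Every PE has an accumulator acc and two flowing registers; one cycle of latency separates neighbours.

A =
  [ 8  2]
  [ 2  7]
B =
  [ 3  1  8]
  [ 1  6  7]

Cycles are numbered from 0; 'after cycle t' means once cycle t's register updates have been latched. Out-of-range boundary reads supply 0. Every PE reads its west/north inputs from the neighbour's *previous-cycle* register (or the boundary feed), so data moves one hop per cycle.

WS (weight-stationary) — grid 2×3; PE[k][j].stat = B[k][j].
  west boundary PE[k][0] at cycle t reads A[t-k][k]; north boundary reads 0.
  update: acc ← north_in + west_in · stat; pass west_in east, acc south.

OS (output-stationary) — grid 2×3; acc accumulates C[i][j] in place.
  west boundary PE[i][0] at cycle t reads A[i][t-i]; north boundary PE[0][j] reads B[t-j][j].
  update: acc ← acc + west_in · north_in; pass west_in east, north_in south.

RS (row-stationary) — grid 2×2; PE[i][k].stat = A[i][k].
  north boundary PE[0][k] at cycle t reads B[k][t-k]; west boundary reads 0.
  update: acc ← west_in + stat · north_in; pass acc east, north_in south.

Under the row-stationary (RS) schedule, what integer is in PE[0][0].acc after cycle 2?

RS (2×2). Following PE[0][0] plus its west/north inputs:
  0: (0,0).acc=24  regs=<24,3>
  1: (0,0).acc=8  regs=<8,1>
  2: (0,0).acc=64  regs=<64,8>

PE[0][0].acc = 64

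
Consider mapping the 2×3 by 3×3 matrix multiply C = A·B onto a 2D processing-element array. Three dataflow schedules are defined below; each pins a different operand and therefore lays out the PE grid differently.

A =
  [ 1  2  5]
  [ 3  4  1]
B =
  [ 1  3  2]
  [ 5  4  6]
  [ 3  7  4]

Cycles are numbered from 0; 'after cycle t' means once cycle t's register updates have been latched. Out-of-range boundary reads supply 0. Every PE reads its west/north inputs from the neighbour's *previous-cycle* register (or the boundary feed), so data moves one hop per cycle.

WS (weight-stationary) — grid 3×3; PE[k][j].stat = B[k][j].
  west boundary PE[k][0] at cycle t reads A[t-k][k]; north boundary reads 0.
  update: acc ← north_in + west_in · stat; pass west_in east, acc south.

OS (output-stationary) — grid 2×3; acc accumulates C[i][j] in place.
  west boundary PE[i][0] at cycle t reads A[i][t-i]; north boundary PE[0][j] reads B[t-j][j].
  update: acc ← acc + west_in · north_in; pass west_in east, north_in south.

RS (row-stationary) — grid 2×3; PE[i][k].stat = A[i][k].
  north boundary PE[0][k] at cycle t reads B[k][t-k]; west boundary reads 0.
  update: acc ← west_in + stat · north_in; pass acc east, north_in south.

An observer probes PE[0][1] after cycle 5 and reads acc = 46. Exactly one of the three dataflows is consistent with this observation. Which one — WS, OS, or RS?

WS [3×3] PE[0][1] across cycles:
  cycle 0: PE[0][1] → acc 0, east 0, south 0
  cycle 1: PE[0][1] → acc 3, east 1, south 3
  cycle 2: PE[0][1] → acc 9, east 3, south 9
  cycle 3: PE[0][1] → acc 0, east 0, south 0
  cycle 4: PE[0][1] → acc 0, east 0, south 0
  cycle 5: PE[0][1] → acc 0, east 0, south 0
OS [2×3] PE[0][1] across cycles:
  cycle 0: PE[0][1] → acc 0, east 0, south 0
  cycle 1: PE[0][1] → acc 3, east 1, south 3
  cycle 2: PE[0][1] → acc 11, east 2, south 4
  cycle 3: PE[0][1] → acc 46, east 5, south 7
  cycle 4: PE[0][1] → acc 46, east 0, south 0
  cycle 5: PE[0][1] → acc 46, east 0, south 0
RS [2×3] PE[0][1] across cycles:
  cycle 0: PE[0][1] → acc 0, east 0, south 0
  cycle 1: PE[0][1] → acc 11, east 11, south 5
  cycle 2: PE[0][1] → acc 11, east 11, south 4
  cycle 3: PE[0][1] → acc 14, east 14, south 6
  cycle 4: PE[0][1] → acc 0, east 0, south 0
  cycle 5: PE[0][1] → acc 0, east 0, south 0

dataflow = OS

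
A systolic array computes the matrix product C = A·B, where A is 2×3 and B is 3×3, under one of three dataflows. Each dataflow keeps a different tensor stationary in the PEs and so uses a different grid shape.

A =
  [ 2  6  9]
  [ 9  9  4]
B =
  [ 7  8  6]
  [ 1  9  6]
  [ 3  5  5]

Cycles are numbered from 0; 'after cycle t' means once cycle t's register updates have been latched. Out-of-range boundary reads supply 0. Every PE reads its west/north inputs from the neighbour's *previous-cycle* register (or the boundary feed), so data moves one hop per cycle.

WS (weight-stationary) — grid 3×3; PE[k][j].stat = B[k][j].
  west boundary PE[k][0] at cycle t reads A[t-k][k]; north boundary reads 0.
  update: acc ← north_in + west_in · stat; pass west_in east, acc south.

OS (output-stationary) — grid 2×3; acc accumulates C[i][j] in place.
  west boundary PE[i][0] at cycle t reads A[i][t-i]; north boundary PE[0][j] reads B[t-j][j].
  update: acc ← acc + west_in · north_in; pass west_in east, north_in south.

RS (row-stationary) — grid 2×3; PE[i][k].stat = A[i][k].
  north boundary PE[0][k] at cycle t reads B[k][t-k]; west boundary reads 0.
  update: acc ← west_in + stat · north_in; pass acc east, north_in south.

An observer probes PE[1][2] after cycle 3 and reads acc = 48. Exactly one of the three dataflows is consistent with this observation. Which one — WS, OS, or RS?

WS [3×3] PE[1][2] across cycles:
  cycle 0: PE[1][2] → acc 0, east 0, south 0
  cycle 1: PE[1][2] → acc 0, east 0, south 0
  cycle 2: PE[1][2] → acc 0, east 0, south 0
  cycle 3: PE[1][2] → acc 48, east 6, south 48
OS [2×3] PE[1][2] across cycles:
  cycle 0: PE[1][2] → acc 0, east 0, south 0
  cycle 1: PE[1][2] → acc 0, east 0, south 0
  cycle 2: PE[1][2] → acc 0, east 0, south 0
  cycle 3: PE[1][2] → acc 54, east 9, south 6
RS [2×3] PE[1][2] across cycles:
  cycle 0: PE[1][2] → acc 0, east 0, south 0
  cycle 1: PE[1][2] → acc 0, east 0, south 0
  cycle 2: PE[1][2] → acc 0, east 0, south 0
  cycle 3: PE[1][2] → acc 84, east 84, south 3

dataflow = WS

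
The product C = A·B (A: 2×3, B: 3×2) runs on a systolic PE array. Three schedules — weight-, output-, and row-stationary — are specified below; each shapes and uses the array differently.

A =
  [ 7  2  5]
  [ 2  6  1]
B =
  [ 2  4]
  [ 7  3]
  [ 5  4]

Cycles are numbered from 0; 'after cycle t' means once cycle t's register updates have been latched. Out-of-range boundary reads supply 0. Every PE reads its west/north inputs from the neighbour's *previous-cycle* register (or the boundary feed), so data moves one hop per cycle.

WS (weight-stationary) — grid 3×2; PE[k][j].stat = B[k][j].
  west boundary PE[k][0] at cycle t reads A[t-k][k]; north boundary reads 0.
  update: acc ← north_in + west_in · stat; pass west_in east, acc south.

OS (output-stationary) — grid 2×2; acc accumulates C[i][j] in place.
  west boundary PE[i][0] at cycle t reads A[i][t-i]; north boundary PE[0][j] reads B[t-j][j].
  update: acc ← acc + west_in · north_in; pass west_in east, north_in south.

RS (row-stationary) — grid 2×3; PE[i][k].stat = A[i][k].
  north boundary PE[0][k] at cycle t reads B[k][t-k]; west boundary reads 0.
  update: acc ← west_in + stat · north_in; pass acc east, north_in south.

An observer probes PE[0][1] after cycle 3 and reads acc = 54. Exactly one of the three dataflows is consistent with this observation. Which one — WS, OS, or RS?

— WS: 3×2; PE[0][1] trace:
  cycle 0: PE[0][1] → acc 0, east 0, south 0
  cycle 1: PE[0][1] → acc 28, east 7, south 28
  cycle 2: PE[0][1] → acc 8, east 2, south 8
  cycle 3: PE[0][1] → acc 0, east 0, south 0
— OS: 2×2; PE[0][1] trace:
  cycle 0: PE[0][1] → acc 0, east 0, south 0
  cycle 1: PE[0][1] → acc 28, east 7, south 4
  cycle 2: PE[0][1] → acc 34, east 2, south 3
  cycle 3: PE[0][1] → acc 54, east 5, south 4
— RS: 2×3; PE[0][1] trace:
  cycle 0: PE[0][1] → acc 0, east 0, south 0
  cycle 1: PE[0][1] → acc 28, east 28, south 7
  cycle 2: PE[0][1] → acc 34, east 34, south 3
  cycle 3: PE[0][1] → acc 0, east 0, south 0

dataflow = OS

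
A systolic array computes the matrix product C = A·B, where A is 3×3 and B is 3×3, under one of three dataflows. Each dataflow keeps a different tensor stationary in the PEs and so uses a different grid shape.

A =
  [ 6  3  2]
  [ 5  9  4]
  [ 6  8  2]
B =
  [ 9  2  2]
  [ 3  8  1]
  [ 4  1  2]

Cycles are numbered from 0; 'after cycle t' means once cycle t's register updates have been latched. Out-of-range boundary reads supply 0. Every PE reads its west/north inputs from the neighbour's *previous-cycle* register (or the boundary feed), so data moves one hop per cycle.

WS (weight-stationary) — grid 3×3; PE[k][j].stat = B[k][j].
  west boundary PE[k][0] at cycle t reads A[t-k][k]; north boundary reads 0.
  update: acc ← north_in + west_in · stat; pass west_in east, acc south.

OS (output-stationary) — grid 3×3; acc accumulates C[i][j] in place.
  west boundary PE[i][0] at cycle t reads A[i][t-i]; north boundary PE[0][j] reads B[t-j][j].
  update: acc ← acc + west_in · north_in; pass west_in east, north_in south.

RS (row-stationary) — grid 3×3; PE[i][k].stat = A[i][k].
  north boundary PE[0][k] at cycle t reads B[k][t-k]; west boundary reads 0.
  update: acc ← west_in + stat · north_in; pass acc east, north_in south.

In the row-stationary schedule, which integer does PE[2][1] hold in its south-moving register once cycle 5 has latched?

RS (3×3). Following PE[2][1] plus its west/north inputs:
  @0  [1,1]  acc 0  |  →0  ↓0
  @0  [2,0]  acc 0  |  →0  ↓0
  @0  [2,1]  acc 0  |  →0  ↓0
  @1  [1,1]  acc 0  |  →0  ↓0
  @1  [2,0]  acc 0  |  →0  ↓0
  @1  [2,1]  acc 0  |  →0  ↓0
  @2  [1,1]  acc 72  |  →72  ↓3
  @2  [2,0]  acc 54  |  →54  ↓9
  @2  [2,1]  acc 0  |  →0  ↓0
  @3  [1,1]  acc 82  |  →82  ↓8
  @3  [2,0]  acc 12  |  →12  ↓2
  @3  [2,1]  acc 78  |  →78  ↓3
  @4  [1,1]  acc 19  |  →19  ↓1
  @4  [2,0]  acc 12  |  →12  ↓2
  @4  [2,1]  acc 76  |  →76  ↓8
  @5  [1,1]  acc 0  |  →0  ↓0
  @5  [2,0]  acc 0  |  →0  ↓0
  @5  [2,1]  acc 20  |  →20  ↓1

register = 1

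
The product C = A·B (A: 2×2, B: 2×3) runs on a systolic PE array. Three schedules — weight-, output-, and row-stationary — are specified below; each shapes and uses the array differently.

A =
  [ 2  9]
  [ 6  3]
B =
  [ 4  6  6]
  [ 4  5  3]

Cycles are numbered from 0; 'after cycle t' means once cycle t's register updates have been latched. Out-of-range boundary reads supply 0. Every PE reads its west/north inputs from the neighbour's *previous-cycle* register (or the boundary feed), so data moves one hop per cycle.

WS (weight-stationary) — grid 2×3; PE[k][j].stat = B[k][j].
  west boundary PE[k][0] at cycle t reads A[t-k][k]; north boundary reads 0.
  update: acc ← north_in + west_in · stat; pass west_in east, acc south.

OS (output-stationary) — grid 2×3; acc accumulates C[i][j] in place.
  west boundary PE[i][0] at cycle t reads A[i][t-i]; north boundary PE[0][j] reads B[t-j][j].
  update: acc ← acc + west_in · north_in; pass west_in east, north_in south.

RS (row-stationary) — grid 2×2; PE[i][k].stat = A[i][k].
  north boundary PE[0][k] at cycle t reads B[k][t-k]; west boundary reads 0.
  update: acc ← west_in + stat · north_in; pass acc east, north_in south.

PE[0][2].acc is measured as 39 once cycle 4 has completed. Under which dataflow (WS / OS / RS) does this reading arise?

Under WS (2×3), PE[0][2]:
  0: (0,2).acc=0  regs=<0,0>
  1: (0,2).acc=0  regs=<0,0>
  2: (0,2).acc=12  regs=<2,12>
  3: (0,2).acc=36  regs=<6,36>
  4: (0,2).acc=0  regs=<0,0>
Under OS (2×3), PE[0][2]:
  0: (0,2).acc=0  regs=<0,0>
  1: (0,2).acc=0  regs=<0,0>
  2: (0,2).acc=12  regs=<2,6>
  3: (0,2).acc=39  regs=<9,3>
  4: (0,2).acc=39  regs=<0,0>
— RS: 2×2 array has no PE[0][2].

dataflow = OS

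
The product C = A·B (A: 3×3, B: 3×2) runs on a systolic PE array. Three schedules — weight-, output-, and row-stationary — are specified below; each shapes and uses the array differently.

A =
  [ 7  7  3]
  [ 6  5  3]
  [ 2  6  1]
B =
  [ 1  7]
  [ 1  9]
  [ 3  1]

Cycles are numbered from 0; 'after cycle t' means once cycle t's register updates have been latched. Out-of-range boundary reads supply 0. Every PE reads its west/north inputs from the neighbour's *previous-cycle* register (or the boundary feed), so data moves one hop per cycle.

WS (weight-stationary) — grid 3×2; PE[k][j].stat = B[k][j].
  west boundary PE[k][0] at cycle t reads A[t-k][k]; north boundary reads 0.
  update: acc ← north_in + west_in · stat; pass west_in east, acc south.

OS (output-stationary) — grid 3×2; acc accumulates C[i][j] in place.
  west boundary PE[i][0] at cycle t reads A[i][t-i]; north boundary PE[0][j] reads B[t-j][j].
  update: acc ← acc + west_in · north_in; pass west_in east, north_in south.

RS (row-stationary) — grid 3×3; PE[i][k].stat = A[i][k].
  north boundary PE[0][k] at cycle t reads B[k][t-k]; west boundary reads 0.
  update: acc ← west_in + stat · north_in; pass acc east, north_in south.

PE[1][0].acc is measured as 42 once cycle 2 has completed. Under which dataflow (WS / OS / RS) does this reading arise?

dataflow = RS

Under WS (3×2), PE[1][0]:
  0: (1,0).acc=0  regs=<0,0>
  1: (1,0).acc=14  regs=<7,14>
  2: (1,0).acc=11  regs=<5,11>
Under OS (3×2), PE[1][0]:
  0: (1,0).acc=0  regs=<0,0>
  1: (1,0).acc=6  regs=<6,1>
  2: (1,0).acc=11  regs=<5,1>
Under RS (3×3), PE[1][0]:
  0: (1,0).acc=0  regs=<0,0>
  1: (1,0).acc=6  regs=<6,1>
  2: (1,0).acc=42  regs=<42,7>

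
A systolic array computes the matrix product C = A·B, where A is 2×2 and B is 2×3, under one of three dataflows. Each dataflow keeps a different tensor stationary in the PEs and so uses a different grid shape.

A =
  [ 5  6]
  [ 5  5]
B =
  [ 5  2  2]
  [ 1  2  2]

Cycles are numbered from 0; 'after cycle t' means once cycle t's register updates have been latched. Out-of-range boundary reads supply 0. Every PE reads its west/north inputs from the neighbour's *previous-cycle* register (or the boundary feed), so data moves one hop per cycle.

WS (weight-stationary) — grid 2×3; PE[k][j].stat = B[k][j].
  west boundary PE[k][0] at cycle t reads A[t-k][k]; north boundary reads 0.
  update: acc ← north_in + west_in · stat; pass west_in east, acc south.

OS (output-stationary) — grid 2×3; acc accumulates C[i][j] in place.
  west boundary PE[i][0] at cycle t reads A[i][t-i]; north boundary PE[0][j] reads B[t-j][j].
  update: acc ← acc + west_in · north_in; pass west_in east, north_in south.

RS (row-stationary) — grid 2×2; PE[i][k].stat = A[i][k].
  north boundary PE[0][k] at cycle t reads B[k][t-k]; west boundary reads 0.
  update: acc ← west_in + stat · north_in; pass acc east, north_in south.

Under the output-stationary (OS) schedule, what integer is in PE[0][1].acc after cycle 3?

PE[0][1].acc = 22

OS 2×3: PE[0][1] cycle-by-cycle (with neighbour feeds):
  @0  [0,0]  acc 25  |  →5  ↓5
  @0  [0,1]  acc 0  |  →0  ↓0
  @1  [0,0]  acc 31  |  →6  ↓1
  @1  [0,1]  acc 10  |  →5  ↓2
  @2  [0,0]  acc 31  |  →0  ↓0
  @2  [0,1]  acc 22  |  →6  ↓2
  @3  [0,0]  acc 31  |  →0  ↓0
  @3  [0,1]  acc 22  |  →0  ↓0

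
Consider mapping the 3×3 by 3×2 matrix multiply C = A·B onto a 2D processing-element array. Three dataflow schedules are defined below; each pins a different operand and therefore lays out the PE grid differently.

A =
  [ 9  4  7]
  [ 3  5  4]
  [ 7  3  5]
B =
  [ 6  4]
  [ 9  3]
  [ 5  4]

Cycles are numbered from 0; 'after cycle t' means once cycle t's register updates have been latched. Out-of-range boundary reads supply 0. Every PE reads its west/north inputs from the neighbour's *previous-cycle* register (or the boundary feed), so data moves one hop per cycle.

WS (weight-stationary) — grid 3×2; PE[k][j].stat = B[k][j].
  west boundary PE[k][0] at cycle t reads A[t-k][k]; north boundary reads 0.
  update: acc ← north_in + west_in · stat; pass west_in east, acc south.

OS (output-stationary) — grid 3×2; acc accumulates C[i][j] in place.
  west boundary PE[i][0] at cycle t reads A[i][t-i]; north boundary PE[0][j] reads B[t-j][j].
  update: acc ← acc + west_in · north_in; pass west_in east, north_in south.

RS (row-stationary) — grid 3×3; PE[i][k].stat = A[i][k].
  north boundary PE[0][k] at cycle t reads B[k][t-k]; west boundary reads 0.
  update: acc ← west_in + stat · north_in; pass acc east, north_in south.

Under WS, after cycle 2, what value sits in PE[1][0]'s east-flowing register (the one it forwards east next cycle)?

register = 5

WS (3×2). Following PE[1][0] plus its west/north inputs:
  after 0 — PE[0][0] acc=54, pass-E 9, pass-S 54
  after 0 — PE[1][0] acc=0, pass-E 0, pass-S 0
  after 1 — PE[0][0] acc=18, pass-E 3, pass-S 18
  after 1 — PE[1][0] acc=90, pass-E 4, pass-S 90
  after 2 — PE[0][0] acc=42, pass-E 7, pass-S 42
  after 2 — PE[1][0] acc=63, pass-E 5, pass-S 63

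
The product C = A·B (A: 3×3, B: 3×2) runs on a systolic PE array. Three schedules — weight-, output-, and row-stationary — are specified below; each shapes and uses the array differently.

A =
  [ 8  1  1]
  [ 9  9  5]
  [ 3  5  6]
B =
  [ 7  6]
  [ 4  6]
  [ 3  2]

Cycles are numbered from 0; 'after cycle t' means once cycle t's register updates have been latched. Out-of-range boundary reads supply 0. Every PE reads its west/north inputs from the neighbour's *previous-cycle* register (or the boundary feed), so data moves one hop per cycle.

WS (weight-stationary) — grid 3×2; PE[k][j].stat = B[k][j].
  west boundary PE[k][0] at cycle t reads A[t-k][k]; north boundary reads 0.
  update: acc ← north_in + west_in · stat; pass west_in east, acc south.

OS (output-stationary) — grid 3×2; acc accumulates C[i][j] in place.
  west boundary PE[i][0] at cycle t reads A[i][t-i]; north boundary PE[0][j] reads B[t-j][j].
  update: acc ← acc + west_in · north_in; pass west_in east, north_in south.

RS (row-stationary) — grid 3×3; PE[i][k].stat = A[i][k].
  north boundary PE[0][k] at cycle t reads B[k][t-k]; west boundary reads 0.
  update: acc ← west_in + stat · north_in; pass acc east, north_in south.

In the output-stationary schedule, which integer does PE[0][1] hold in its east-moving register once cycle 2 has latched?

register = 1

OS 3×2: PE[0][1] cycle-by-cycle (with neighbour feeds):
  0: (0,0).acc=56  regs=<8,7>
  0: (0,1).acc=0  regs=<0,0>
  1: (0,0).acc=60  regs=<1,4>
  1: (0,1).acc=48  regs=<8,6>
  2: (0,0).acc=63  regs=<1,3>
  2: (0,1).acc=54  regs=<1,6>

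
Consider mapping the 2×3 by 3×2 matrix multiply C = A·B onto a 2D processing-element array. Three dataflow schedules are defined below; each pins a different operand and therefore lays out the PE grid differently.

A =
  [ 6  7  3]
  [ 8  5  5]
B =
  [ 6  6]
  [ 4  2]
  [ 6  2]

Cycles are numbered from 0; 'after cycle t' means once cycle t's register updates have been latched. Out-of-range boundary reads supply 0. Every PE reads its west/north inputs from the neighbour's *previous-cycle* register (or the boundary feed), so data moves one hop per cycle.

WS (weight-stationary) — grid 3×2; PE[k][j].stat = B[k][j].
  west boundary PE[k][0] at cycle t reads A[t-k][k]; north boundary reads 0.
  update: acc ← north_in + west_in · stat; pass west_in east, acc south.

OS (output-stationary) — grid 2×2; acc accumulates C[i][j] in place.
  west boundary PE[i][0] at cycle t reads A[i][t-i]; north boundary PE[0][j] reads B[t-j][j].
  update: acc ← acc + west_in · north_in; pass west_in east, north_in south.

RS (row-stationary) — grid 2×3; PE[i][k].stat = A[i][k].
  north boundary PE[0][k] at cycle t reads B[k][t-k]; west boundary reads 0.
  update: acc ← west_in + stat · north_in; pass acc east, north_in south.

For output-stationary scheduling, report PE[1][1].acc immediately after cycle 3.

PE[1][1].acc = 58

OS (2×2). Following PE[1][1] plus its west/north inputs:
  cycle 0: PE[0][1] → acc 0, east 0, south 0
  cycle 0: PE[1][0] → acc 0, east 0, south 0
  cycle 0: PE[1][1] → acc 0, east 0, south 0
  cycle 1: PE[0][1] → acc 36, east 6, south 6
  cycle 1: PE[1][0] → acc 48, east 8, south 6
  cycle 1: PE[1][1] → acc 0, east 0, south 0
  cycle 2: PE[0][1] → acc 50, east 7, south 2
  cycle 2: PE[1][0] → acc 68, east 5, south 4
  cycle 2: PE[1][1] → acc 48, east 8, south 6
  cycle 3: PE[0][1] → acc 56, east 3, south 2
  cycle 3: PE[1][0] → acc 98, east 5, south 6
  cycle 3: PE[1][1] → acc 58, east 5, south 2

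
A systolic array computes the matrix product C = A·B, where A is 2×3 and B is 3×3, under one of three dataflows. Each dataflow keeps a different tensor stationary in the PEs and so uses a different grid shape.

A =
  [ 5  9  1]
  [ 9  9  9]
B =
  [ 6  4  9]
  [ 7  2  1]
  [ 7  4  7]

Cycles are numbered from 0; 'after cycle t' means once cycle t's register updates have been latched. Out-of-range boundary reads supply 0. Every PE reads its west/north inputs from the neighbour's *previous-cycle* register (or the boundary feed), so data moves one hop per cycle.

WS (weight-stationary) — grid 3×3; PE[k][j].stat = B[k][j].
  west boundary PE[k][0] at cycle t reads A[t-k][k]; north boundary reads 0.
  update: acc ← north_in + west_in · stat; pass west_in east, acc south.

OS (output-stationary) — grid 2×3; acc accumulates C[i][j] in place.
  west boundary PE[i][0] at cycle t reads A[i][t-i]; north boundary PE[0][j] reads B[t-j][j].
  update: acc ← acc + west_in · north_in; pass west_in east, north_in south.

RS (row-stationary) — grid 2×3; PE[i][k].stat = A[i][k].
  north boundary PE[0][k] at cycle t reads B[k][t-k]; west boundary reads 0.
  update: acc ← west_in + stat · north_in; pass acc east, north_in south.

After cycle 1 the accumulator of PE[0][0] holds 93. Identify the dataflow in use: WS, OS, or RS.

dataflow = OS

WS [3×3] PE[0][0] across cycles:
  @0  [0,0]  acc 30  |  →5  ↓30
  @1  [0,0]  acc 54  |  →9  ↓54
OS [2×3] PE[0][0] across cycles:
  @0  [0,0]  acc 30  |  →5  ↓6
  @1  [0,0]  acc 93  |  →9  ↓7
RS [2×3] PE[0][0] across cycles:
  @0  [0,0]  acc 30  |  →30  ↓6
  @1  [0,0]  acc 20  |  →20  ↓4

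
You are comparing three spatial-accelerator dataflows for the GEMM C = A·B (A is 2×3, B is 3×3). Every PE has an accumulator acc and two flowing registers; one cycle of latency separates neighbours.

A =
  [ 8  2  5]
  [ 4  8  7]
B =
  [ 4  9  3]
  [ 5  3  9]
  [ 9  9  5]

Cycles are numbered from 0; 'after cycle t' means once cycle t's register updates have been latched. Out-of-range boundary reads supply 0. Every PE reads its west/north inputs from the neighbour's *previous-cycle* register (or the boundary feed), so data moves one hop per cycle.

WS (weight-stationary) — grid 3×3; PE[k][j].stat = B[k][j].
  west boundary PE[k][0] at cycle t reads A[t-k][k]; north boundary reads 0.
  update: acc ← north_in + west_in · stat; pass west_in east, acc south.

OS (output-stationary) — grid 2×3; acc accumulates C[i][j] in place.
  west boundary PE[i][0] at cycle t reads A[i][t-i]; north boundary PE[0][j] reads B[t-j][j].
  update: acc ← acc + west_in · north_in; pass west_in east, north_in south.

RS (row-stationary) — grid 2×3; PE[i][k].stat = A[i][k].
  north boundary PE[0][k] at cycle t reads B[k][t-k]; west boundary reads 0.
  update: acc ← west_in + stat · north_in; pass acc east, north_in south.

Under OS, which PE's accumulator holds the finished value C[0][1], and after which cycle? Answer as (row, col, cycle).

OS: C[0][1] accumulates in PE[0][1]:
  @0  [0,1]  acc 0  |  →0  ↓0
  @1  [0,1]  acc 72  |  →8  ↓9
  @2  [0,1]  acc 78  |  →2  ↓3
  @3  [0,1]  acc 123  |  →5  ↓9

(row, col, cycle) = (0, 1, 3)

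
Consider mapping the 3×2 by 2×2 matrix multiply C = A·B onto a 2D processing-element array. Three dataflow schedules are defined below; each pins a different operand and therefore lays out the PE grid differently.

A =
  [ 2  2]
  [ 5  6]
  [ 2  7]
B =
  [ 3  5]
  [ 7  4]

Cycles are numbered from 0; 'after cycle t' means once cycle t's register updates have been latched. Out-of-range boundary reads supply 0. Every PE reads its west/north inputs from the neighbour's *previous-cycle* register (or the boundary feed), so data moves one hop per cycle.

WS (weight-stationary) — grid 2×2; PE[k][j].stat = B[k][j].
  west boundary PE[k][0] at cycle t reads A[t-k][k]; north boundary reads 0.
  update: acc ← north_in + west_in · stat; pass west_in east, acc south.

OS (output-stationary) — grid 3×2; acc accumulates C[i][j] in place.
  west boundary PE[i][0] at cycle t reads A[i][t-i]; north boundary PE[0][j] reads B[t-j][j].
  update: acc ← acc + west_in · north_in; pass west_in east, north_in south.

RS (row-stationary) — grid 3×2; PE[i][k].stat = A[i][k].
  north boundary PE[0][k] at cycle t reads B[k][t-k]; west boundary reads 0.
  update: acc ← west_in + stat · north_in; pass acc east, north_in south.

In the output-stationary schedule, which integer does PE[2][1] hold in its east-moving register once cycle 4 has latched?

register = 7

OS 3×2: PE[2][1] cycle-by-cycle (with neighbour feeds):
  @0  [1,1]  acc 0  |  →0  ↓0
  @0  [2,0]  acc 0  |  →0  ↓0
  @0  [2,1]  acc 0  |  →0  ↓0
  @1  [1,1]  acc 0  |  →0  ↓0
  @1  [2,0]  acc 0  |  →0  ↓0
  @1  [2,1]  acc 0  |  →0  ↓0
  @2  [1,1]  acc 25  |  →5  ↓5
  @2  [2,0]  acc 6  |  →2  ↓3
  @2  [2,1]  acc 0  |  →0  ↓0
  @3  [1,1]  acc 49  |  →6  ↓4
  @3  [2,0]  acc 55  |  →7  ↓7
  @3  [2,1]  acc 10  |  →2  ↓5
  @4  [1,1]  acc 49  |  →0  ↓0
  @4  [2,0]  acc 55  |  →0  ↓0
  @4  [2,1]  acc 38  |  →7  ↓4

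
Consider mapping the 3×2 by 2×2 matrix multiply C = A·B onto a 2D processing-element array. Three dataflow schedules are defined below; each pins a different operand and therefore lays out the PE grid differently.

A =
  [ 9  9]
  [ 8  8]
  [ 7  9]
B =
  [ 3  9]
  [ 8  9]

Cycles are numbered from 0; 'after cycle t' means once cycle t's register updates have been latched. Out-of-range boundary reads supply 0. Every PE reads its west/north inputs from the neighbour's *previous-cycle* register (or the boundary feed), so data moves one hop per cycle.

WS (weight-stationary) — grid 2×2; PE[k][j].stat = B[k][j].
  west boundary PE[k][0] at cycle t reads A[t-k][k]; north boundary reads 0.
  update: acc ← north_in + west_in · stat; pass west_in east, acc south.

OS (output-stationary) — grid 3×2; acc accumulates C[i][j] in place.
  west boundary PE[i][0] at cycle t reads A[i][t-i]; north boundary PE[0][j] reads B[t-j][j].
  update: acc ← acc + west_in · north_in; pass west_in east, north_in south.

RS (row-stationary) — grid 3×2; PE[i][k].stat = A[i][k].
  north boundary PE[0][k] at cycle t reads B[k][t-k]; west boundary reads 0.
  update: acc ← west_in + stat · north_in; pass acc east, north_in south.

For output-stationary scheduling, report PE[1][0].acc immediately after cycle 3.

OS on a 3×2 grid — tracing PE[1][0] and its feeders:
  [0] (0,0) acc=27 (h:9 v:3)
  [0] (1,0) acc=0 (h:0 v:0)
  [1] (0,0) acc=99 (h:9 v:8)
  [1] (1,0) acc=24 (h:8 v:3)
  [2] (0,0) acc=99 (h:0 v:0)
  [2] (1,0) acc=88 (h:8 v:8)
  [3] (0,0) acc=99 (h:0 v:0)
  [3] (1,0) acc=88 (h:0 v:0)

PE[1][0].acc = 88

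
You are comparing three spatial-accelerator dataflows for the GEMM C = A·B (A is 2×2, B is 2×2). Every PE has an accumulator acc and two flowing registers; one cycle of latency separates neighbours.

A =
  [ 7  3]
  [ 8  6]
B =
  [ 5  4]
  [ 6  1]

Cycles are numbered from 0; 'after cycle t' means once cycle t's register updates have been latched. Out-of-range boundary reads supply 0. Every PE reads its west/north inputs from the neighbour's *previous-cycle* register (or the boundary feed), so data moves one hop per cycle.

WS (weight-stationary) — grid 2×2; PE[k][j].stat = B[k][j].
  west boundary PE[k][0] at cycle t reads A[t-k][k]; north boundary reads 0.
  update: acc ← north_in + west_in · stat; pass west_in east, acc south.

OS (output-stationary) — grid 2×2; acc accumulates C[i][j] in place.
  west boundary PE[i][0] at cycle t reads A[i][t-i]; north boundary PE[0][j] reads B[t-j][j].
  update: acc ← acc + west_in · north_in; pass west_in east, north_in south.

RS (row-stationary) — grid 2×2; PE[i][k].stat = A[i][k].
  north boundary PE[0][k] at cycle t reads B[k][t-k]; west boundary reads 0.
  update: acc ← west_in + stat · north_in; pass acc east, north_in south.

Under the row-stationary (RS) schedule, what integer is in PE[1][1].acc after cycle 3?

RS 2×2: PE[1][1] cycle-by-cycle (with neighbour feeds):
  t=0 PE[0][1]: acc=0 h=0 v=0
  t=0 PE[1][0]: acc=0 h=0 v=0
  t=0 PE[1][1]: acc=0 h=0 v=0
  t=1 PE[0][1]: acc=53 h=53 v=6
  t=1 PE[1][0]: acc=40 h=40 v=5
  t=1 PE[1][1]: acc=0 h=0 v=0
  t=2 PE[0][1]: acc=31 h=31 v=1
  t=2 PE[1][0]: acc=32 h=32 v=4
  t=2 PE[1][1]: acc=76 h=76 v=6
  t=3 PE[0][1]: acc=0 h=0 v=0
  t=3 PE[1][0]: acc=0 h=0 v=0
  t=3 PE[1][1]: acc=38 h=38 v=1

PE[1][1].acc = 38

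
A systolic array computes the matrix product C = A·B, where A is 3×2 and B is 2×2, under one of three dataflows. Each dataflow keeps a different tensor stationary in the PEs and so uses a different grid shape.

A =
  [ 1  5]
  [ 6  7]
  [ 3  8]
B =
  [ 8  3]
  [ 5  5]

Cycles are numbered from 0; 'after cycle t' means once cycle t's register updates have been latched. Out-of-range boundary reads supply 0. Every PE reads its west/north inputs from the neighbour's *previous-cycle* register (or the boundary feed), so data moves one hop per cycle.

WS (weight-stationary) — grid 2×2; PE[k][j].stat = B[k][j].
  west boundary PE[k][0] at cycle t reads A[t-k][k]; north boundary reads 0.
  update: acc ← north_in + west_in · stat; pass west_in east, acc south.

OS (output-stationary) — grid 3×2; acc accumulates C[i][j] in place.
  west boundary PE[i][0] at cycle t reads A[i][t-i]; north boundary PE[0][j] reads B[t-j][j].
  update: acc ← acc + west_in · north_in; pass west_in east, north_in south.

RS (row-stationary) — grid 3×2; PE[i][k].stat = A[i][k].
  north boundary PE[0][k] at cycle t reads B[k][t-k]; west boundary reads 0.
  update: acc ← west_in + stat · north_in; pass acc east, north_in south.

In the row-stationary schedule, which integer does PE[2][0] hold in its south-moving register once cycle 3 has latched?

register = 3

Tracing RS — 3×2 array, target PE[2][0]:
  c0 r1c0: 0 / 0 / 0
  c0 r2c0: 0 / 0 / 0
  c1 r1c0: 48 / 48 / 8
  c1 r2c0: 0 / 0 / 0
  c2 r1c0: 18 / 18 / 3
  c2 r2c0: 24 / 24 / 8
  c3 r1c0: 0 / 0 / 0
  c3 r2c0: 9 / 9 / 3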